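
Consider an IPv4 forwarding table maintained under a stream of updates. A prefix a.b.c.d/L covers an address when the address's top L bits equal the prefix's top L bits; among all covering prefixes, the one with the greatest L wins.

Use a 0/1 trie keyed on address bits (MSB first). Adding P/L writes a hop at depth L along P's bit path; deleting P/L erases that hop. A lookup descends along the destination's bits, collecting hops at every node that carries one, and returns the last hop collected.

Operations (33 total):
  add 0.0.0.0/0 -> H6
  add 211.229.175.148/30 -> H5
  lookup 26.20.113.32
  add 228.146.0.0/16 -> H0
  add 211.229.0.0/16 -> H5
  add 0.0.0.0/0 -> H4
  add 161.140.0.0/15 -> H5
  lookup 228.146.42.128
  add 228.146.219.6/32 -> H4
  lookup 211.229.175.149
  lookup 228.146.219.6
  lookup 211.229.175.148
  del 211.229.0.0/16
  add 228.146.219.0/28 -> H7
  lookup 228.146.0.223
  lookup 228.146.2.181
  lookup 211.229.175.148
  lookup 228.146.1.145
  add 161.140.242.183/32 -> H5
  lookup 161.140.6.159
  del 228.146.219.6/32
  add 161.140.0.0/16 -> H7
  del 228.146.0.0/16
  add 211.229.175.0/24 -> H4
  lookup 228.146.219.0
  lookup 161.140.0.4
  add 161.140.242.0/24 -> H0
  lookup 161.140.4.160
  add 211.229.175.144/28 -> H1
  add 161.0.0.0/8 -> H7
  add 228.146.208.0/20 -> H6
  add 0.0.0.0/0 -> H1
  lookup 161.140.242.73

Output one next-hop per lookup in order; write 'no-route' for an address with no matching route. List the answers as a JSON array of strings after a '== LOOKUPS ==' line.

Process each operation:
  + 0.0.0.0/0 (H6) depth=0
  + 211.229.175.148/30 (H5) depth=30
  lookup 26.20.113.32: bits ε walk d0:H6 -> H6
  + 228.146.0.0/16 (H0) depth=16
  + 211.229.0.0/16 (H5) depth=16
  + 0.0.0.0/0 (H4) depth=0
  + 161.140.0.0/15 (H5) depth=15
  lookup 228.146.42.128: bits 1110010010010010 walk d0:H4→d1:-→d2:-→d3:-→d4:-→d5:-→d6:-→d7:-→d8:-→d9:-→d10:-→d11:-→d12:-→d13:-→d14:-→d15:-→d16:H0 -> H0
  + 228.146.219.6/32 (H4) depth=32
  lookup 211.229.175.149: bits 110100111110010110101111100101 walk d0:H4→d1:-→d2:-→d3:-→d4:-→d5:-→d6:-→d7:-→d8:-→d9:-→d10:-→d11:-→d12:-→d13:-→d14:-→d15:-→d16:H5→d17:-→d18:-→d19:-→d20:-→d21:-→d22:-→d23:-→d24:-→d25:-→d26:-→d27:-→d28:-→d29:-→d30:H5 -> H5
  lookup 228.146.219.6: bits 11100100100100101101101100000110 walk d0:H4→d1:-→d2:-→d3:-→d4:-→d5:-→d6:-→d7:-→d8:-→d9:-→d10:-→d11:-→d12:-→d13:-→d14:-→d15:-→d16:H0→d17:-→d18:-→d19:-→d20:-→d21:-→d22:-→d23:-→d24:-→d25:-→d26:-→d27:-→d28:-→d29:-→d30:-→d31:-→d32:H4 -> H4
  lookup 211.229.175.148: bits 110100111110010110101111100101 walk d0:H4→d1:-→d2:-→d3:-→d4:-→d5:-→d6:-→d7:-→d8:-→d9:-→d10:-→d11:-→d12:-→d13:-→d14:-→d15:-→d16:H5→d17:-→d18:-→d19:-→d20:-→d21:-→d22:-→d23:-→d24:-→d25:-→d26:-→d27:-→d28:-→d29:-→d30:H5 -> H5
  - 211.229.0.0/16 clear@16
  + 228.146.219.0/28 (H7) depth=28
  lookup 228.146.0.223: bits 1110010010010010 walk d0:H4→d1:-→d2:-→d3:-→d4:-→d5:-→d6:-→d7:-→d8:-→d9:-→d10:-→d11:-→d12:-→d13:-→d14:-→d15:-→d16:H0 -> H0
  lookup 228.146.2.181: bits 1110010010010010 walk d0:H4→d1:-→d2:-→d3:-→d4:-→d5:-→d6:-→d7:-→d8:-→d9:-→d10:-→d11:-→d12:-→d13:-→d14:-→d15:-→d16:H0 -> H0
  lookup 211.229.175.148: bits 110100111110010110101111100101 walk d0:H4→d1:-→d2:-→d3:-→d4:-→d5:-→d6:-→d7:-→d8:-→d9:-→d10:-→d11:-→d12:-→d13:-→d14:-→d15:-→d16:-→d17:-→d18:-→d19:-→d20:-→d21:-→d22:-→d23:-→d24:-→d25:-→d26:-→d27:-→d28:-→d29:-→d30:H5 -> H5
  lookup 228.146.1.145: bits 1110010010010010 walk d0:H4→d1:-→d2:-→d3:-→d4:-→d5:-→d6:-→d7:-→d8:-→d9:-→d10:-→d11:-→d12:-→d13:-→d14:-→d15:-→d16:H0 -> H0
  + 161.140.242.183/32 (H5) depth=32
  lookup 161.140.6.159: bits 1010000110001100 walk d0:H4→d1:-→d2:-→d3:-→d4:-→d5:-→d6:-→d7:-→d8:-→d9:-→d10:-→d11:-→d12:-→d13:-→d14:-→d15:H5→d16:- -> H5
  - 228.146.219.6/32 clear@32
  + 161.140.0.0/16 (H7) depth=16
  - 228.146.0.0/16 clear@16
  + 211.229.175.0/24 (H4) depth=24
  lookup 228.146.219.0: bits 11100100100100101101101100000 walk d0:H4→d1:-→d2:-→d3:-→d4:-→d5:-→d6:-→d7:-→d8:-→d9:-→d10:-→d11:-→d12:-→d13:-→d14:-→d15:-→d16:-→d17:-→d18:-→d19:-→d20:-→d21:-→d22:-→d23:-→d24:-→d25:-→d26:-→d27:-→d28:H7→d29:- -> H7
  lookup 161.140.0.4: bits 1010000110001100 walk d0:H4→d1:-→d2:-→d3:-→d4:-→d5:-→d6:-→d7:-→d8:-→d9:-→d10:-→d11:-→d12:-→d13:-→d14:-→d15:H5→d16:H7 -> H7
  + 161.140.242.0/24 (H0) depth=24
  lookup 161.140.4.160: bits 1010000110001100 walk d0:H4→d1:-→d2:-→d3:-→d4:-→d5:-→d6:-→d7:-→d8:-→d9:-→d10:-→d11:-→d12:-→d13:-→d14:-→d15:H5→d16:H7 -> H7
  + 211.229.175.144/28 (H1) depth=28
  + 161.0.0.0/8 (H7) depth=8
  + 228.146.208.0/20 (H6) depth=20
  + 0.0.0.0/0 (H1) depth=0
  lookup 161.140.242.73: bits 101000011000110011110010 walk d0:H1→d1:-→d2:-→d3:-→d4:-→d5:-→d6:-→d7:-→d8:H7→d9:-→d10:-→d11:-→d12:-→d13:-→d14:-→d15:H5→d16:H7→d17:-→d18:-→d19:-→d20:-→d21:-→d22:-→d23:-→d24:H0 -> H0

== LOOKUPS ==
["H6","H0","H5","H4","H5","H0","H0","H5","H0","H5","H7","H7","H7","H0"]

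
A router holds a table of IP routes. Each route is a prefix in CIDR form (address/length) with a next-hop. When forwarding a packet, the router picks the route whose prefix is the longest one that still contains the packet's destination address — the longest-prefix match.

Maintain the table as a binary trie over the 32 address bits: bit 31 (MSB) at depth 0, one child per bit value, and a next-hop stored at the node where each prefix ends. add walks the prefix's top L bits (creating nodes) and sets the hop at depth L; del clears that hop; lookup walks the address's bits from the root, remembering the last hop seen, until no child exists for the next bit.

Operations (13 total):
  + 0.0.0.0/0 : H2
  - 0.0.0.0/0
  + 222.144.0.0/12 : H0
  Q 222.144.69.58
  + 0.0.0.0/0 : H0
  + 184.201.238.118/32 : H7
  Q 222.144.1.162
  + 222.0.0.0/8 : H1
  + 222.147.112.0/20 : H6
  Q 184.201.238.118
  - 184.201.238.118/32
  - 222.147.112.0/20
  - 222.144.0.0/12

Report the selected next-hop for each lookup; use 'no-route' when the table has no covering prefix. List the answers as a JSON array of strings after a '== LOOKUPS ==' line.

Process each operation:
  add 0.0.0.0/0 -> H2 at depth 0
  - 0.0.0.0/0 clear@0
  add 222.144.0.0/12 -> H0 at depth 12
  ? 222.144.69.58  path d0:-→d1:-→d2:-→d3:-→d4:-→d5:-→d6:-→d7:-→d8:-→d9:-→d10:-→d11:-→d12:H0  best=H0
  add 0.0.0.0/0 -> H0 at depth 0
  add 184.201.238.118/32 -> H7 at depth 32
  ? 222.144.1.162  path d0:H0→d1:-→d2:-→d3:-→d4:-→d5:-→d6:-→d7:-→d8:-→d9:-→d10:-→d11:-→d12:H0  best=H0
  add 222.0.0.0/8 -> H1 at depth 8
  add 222.147.112.0/20 -> H6 at depth 20
  ? 184.201.238.118  path d0:H0→d1:-→d2:-→d3:-→d4:-→d5:-→d6:-→d7:-→d8:-→d9:-→d10:-→d11:-→d12:-→d13:-→d14:-→d15:-→d16:-→d17:-→d18:-→d19:-→d20:-→d21:-→d22:-→d23:-→d24:-→d25:-→d26:-→d27:-→d28:-→d29:-→d30:-→d31:-→d32:H7  best=H7
  - 184.201.238.118/32 clear@32
  - 222.147.112.0/20 clear@20
  - 222.144.0.0/12 clear@12

== LOOKUPS ==
["H0","H0","H7"]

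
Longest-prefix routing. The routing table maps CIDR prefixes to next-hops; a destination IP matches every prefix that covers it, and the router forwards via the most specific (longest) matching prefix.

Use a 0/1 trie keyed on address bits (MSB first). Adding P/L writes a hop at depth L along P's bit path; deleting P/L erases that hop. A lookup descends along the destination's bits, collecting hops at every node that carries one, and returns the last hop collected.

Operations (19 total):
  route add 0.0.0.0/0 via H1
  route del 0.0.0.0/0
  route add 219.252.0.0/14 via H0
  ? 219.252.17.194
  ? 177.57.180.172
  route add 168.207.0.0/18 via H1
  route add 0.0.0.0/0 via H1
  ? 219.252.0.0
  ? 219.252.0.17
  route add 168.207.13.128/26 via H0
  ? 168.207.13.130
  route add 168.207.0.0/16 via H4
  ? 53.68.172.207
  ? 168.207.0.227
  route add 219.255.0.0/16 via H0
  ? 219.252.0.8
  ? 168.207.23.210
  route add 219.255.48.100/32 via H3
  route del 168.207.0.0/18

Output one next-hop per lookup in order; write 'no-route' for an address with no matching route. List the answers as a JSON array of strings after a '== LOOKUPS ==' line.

Trace:
  add 0.0.0.0/0 -> H1 at depth 0
  - 0.0.0.0/0 clear@0
  add 219.252.0.0/14 -> H0 at depth 14
  ? 219.252.17.194  path d0:-→d1:-→d2:-→d3:-→d4:-→d5:-→d6:-→d7:-→d8:-→d9:-→d10:-→d11:-→d12:-→d13:-→d14:H0  best=H0
  ? 177.57.180.172  path d0:-→d1:-  best=no-route
  add 168.207.0.0/18 -> H1 at depth 18
  add 0.0.0.0/0 -> H1 at depth 0
  ? 219.252.0.0  path d0:H1→d1:-→d2:-→d3:-→d4:-→d5:-→d6:-→d7:-→d8:-→d9:-→d10:-→d11:-→d12:-→d13:-→d14:H0  best=H0
  ? 219.252.0.17  path d0:H1→d1:-→d2:-→d3:-→d4:-→d5:-→d6:-→d7:-→d8:-→d9:-→d10:-→d11:-→d12:-→d13:-→d14:H0  best=H0
  add 168.207.13.128/26 -> H0 at depth 26
  ? 168.207.13.130  path d0:H1→d1:-→d2:-→d3:-→d4:-→d5:-→d6:-→d7:-→d8:-→d9:-→d10:-→d11:-→d12:-→d13:-→d14:-→d15:-→d16:-→d17:-→d18:H1→d19:-→d20:-→d21:-→d22:-→d23:-→d24:-→d25:-→d26:H0  best=H0
  add 168.207.0.0/16 -> H4 at depth 16
  ? 53.68.172.207  path d0:H1  best=H1
  ? 168.207.0.227  path d0:H1→d1:-→d2:-→d3:-→d4:-→d5:-→d6:-→d7:-→d8:-→d9:-→d10:-→d11:-→d12:-→d13:-→d14:-→d15:-→d16:H4→d17:-→d18:H1→d19:-→d20:-  best=H1
  add 219.255.0.0/16 -> H0 at depth 16
  ? 219.252.0.8  path d0:H1→d1:-→d2:-→d3:-→d4:-→d5:-→d6:-→d7:-→d8:-→d9:-→d10:-→d11:-→d12:-→d13:-→d14:H0  best=H0
  ? 168.207.23.210  path d0:H1→d1:-→d2:-→d3:-→d4:-→d5:-→d6:-→d7:-→d8:-→d9:-→d10:-→d11:-→d12:-→d13:-→d14:-→d15:-→d16:H4→d17:-→d18:H1→d19:-  best=H1
  add 219.255.48.100/32 -> H3 at depth 32
  - 168.207.0.0/18 clear@18

== LOOKUPS ==
["H0","no-route","H0","H0","H0","H1","H1","H0","H1"]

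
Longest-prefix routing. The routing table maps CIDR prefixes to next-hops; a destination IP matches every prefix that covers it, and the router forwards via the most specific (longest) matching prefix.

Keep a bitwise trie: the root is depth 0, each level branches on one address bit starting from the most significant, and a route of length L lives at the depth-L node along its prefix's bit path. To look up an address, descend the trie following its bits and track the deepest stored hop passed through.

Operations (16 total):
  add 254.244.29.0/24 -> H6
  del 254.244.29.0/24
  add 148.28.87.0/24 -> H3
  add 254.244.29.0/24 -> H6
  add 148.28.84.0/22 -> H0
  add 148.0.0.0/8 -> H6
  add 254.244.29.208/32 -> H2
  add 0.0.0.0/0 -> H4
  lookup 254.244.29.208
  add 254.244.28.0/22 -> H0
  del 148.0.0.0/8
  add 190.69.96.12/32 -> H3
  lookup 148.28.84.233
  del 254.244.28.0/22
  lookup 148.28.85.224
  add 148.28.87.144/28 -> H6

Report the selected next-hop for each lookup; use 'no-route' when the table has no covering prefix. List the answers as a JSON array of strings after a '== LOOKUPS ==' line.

Trace:
  add 254.244.29.0/24 -> H6 at depth 24
  - 254.244.29.0/24 clear@24
  add 148.28.87.0/24 -> H3 at depth 24
  add 254.244.29.0/24 -> H6 at depth 24
  add 148.28.84.0/22 -> H0 at depth 22
  add 148.0.0.0/8 -> H6 at depth 8
  add 254.244.29.208/32 -> H2 at depth 32
  add 0.0.0.0/0 -> H4 at depth 0
  Q 254.244.29.208: descend 11111110111101000001110111010000 ; hops seen [H4,H6,H2] ; pick H2
  add 254.244.28.0/22 -> H0 at depth 22
  - 148.0.0.0/8 clear@8
  add 190.69.96.12/32 -> H3 at depth 32
  Q 148.28.84.233: descend 1001010000011100010101 ; hops seen [H4,H0] ; pick H0
  - 254.244.28.0/22 clear@22
  Q 148.28.85.224: descend 1001010000011100010101 ; hops seen [H4,H0] ; pick H0
  add 148.28.87.144/28 -> H6 at depth 28

== LOOKUPS ==
["H2","H0","H0"]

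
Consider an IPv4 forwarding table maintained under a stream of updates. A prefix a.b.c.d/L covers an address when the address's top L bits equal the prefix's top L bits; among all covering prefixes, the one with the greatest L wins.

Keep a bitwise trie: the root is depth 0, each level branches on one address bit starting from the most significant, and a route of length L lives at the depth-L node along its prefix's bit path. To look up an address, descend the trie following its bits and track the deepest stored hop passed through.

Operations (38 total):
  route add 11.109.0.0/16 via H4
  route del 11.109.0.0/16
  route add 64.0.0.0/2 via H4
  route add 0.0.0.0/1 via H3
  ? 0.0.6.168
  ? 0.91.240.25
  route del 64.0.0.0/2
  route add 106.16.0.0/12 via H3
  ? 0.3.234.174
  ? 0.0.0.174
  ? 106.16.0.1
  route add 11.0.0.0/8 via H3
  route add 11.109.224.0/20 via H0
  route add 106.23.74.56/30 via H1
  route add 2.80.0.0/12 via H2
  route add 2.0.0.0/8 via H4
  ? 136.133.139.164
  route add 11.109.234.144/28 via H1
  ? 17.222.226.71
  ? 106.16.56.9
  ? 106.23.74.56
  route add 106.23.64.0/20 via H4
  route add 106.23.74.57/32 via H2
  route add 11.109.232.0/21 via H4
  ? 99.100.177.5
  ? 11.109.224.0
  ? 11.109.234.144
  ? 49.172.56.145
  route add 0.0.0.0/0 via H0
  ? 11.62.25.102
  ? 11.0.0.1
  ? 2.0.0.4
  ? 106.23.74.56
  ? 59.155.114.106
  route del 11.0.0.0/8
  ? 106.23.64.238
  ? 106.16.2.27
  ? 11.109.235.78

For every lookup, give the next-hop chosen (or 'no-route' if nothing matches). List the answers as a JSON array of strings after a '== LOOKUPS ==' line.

Apply in order:
  + 11.109.0.0/16 (H4) depth=16
  - 11.109.0.0/16 clear@16
  + 64.0.0.0/2 (H4) depth=2
  + 0.0.0.0/1 (H3) depth=1
  lookup 0.0.6.168: bits 0000 walk d0:-→d1:H3→d2:-→d3:-→d4:- -> H3
  lookup 0.91.240.25: bits 0000 walk d0:-→d1:H3→d2:-→d3:-→d4:- -> H3
  - 64.0.0.0/2 clear@2
  + 106.16.0.0/12 (H3) depth=12
  lookup 0.3.234.174: bits 0000 walk d0:-→d1:H3→d2:-→d3:-→d4:- -> H3
  lookup 0.0.0.174: bits 0000 walk d0:-→d1:H3→d2:-→d3:-→d4:- -> H3
  lookup 106.16.0.1: bits 011010100001 walk d0:-→d1:H3→d2:-→d3:-→d4:-→d5:-→d6:-→d7:-→d8:-→d9:-→d10:-→d11:-→d12:H3 -> H3
  + 11.0.0.0/8 (H3) depth=8
  + 11.109.224.0/20 (H0) depth=20
  + 106.23.74.56/30 (H1) depth=30
  + 2.80.0.0/12 (H2) depth=12
  + 2.0.0.0/8 (H4) depth=8
  lookup 136.133.139.164: bits ε walk d0:- -> no-route
  + 11.109.234.144/28 (H1) depth=28
  lookup 17.222.226.71: bits 000 walk d0:-→d1:H3→d2:-→d3:- -> H3
  lookup 106.16.56.9: bits 0110101000010 walk d0:-→d1:H3→d2:-→d3:-→d4:-→d5:-→d6:-→d7:-→d8:-→d9:-→d10:-→d11:-→d12:H3→d13:- -> H3
  lookup 106.23.74.56: bits 011010100001011101001010001110 walk d0:-→d1:H3→d2:-→d3:-→d4:-→d5:-→d6:-→d7:-→d8:-→d9:-→d10:-→d11:-→d12:H3→d13:-→d14:-→d15:-→d16:-→d17:-→d18:-→d19:-→d20:-→d21:-→d22:-→d23:-→d24:-→d25:-→d26:-→d27:-→d28:-→d29:-→d30:H1 -> H1
  + 106.23.64.0/20 (H4) depth=20
  + 106.23.74.57/32 (H2) depth=32
  + 11.109.232.0/21 (H4) depth=21
  lookup 99.100.177.5: bits 0110 walk d0:-→d1:H3→d2:-→d3:-→d4:- -> H3
  lookup 11.109.224.0: bits 00001011011011011110 walk d0:-→d1:H3→d2:-→d3:-→d4:-→d5:-→d6:-→d7:-→d8:H3→d9:-→d10:-→d11:-→d12:-→d13:-→d14:-→d15:-→d16:-→d17:-→d18:-→d19:-→d20:H0 -> H0
  lookup 11.109.234.144: bits 0000101101101101111010101001 walk d0:-→d1:H3→d2:-→d3:-→d4:-→d5:-→d6:-→d7:-→d8:H3→d9:-→d10:-→d11:-→d12:-→d13:-→d14:-→d15:-→d16:-→d17:-→d18:-→d19:-→d20:H0→d21:H4→d22:-→d23:-→d24:-→d25:-→d26:-→d27:-→d28:H1 -> H1
  lookup 49.172.56.145: bits 00 walk d0:-→d1:H3→d2:- -> H3
  + 0.0.0.0/0 (H0) depth=0
  lookup 11.62.25.102: bits 000010110 walk d0:H0→d1:H3→d2:-→d3:-→d4:-→d5:-→d6:-→d7:-→d8:H3→d9:- -> H3
  lookup 11.0.0.1: bits 000010110 walk d0:H0→d1:H3→d2:-→d3:-→d4:-→d5:-→d6:-→d7:-→d8:H3→d9:- -> H3
  lookup 2.0.0.4: bits 000000100 walk d0:H0→d1:H3→d2:-→d3:-→d4:-→d5:-→d6:-→d7:-→d8:H4→d9:- -> H4
  lookup 106.23.74.56: bits 0110101000010111010010100011100 walk d0:H0→d1:H3→d2:-→d3:-→d4:-→d5:-→d6:-→d7:-→d8:-→d9:-→d10:-→d11:-→d12:H3→d13:-→d14:-→d15:-→d16:-→d17:-→d18:-→d19:-→d20:H4→d21:-→d22:-→d23:-→d24:-→d25:-→d26:-→d27:-→d28:-→d29:-→d30:H1→d31:- -> H1
  lookup 59.155.114.106: bits 00 walk d0:H0→d1:H3→d2:- -> H3
  - 11.0.0.0/8 clear@8
  lookup 106.23.64.238: bits 01101010000101110100 walk d0:H0→d1:H3→d2:-→d3:-→d4:-→d5:-→d6:-→d7:-→d8:-→d9:-→d10:-→d11:-→d12:H3→d13:-→d14:-→d15:-→d16:-→d17:-→d18:-→d19:-→d20:H4 -> H4
  lookup 106.16.2.27: bits 0110101000010 walk d0:H0→d1:H3→d2:-→d3:-→d4:-→d5:-→d6:-→d7:-→d8:-→d9:-→d10:-→d11:-→d12:H3→d13:- -> H3
  lookup 11.109.235.78: bits 00001011011011011110101 walk d0:H0→d1:H3→d2:-→d3:-→d4:-→d5:-→d6:-→d7:-→d8:-→d9:-→d10:-→d11:-→d12:-→d13:-→d14:-→d15:-→d16:-→d17:-→d18:-→d19:-→d20:H0→d21:H4→d22:-→d23:- -> H4

== LOOKUPS ==
["H3","H3","H3","H3","H3","no-route","H3","H3","H1","H3","H0","H1","H3","H3","H3","H4","H1","H3","H4","H3","H4"]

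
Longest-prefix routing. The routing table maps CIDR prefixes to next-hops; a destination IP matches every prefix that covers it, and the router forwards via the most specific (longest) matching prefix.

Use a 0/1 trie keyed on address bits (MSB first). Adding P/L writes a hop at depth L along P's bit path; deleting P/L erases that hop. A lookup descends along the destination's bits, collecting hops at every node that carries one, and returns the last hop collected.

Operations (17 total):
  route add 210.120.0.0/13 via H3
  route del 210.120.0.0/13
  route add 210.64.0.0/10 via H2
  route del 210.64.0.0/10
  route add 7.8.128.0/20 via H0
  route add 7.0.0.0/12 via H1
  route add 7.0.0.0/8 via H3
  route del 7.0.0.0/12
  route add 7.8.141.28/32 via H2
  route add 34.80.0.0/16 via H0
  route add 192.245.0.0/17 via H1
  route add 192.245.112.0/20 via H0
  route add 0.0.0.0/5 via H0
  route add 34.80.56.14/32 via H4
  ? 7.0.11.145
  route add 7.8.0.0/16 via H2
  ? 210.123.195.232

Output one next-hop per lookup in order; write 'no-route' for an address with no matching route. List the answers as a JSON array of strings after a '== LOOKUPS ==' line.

Process each operation:
  add 210.120.0.0/13 -> H3 at depth 13
  del 210.120.0.0/13 (clear depth 13)
  add 210.64.0.0/10 -> H2 at depth 10
  del 210.64.0.0/10 (clear depth 10)
  add 7.8.128.0/20 -> H0 at depth 20
  add 7.0.0.0/12 -> H1 at depth 12
  add 7.0.0.0/8 -> H3 at depth 8
  del 7.0.0.0/12 (clear depth 12)
  add 7.8.141.28/32 -> H2 at depth 32
  add 34.80.0.0/16 -> H0 at depth 16
  add 192.245.0.0/17 -> H1 at depth 17
  add 192.245.112.0/20 -> H0 at depth 20
  add 0.0.0.0/5 -> H0 at depth 5
  add 34.80.56.14/32 -> H4 at depth 32
  Q 7.0.11.145: descend 000001110000 ; hops seen [H0,H3] ; pick H3
  add 7.8.0.0/16 -> H2 at depth 16
  Q 210.123.195.232: descend 1101001001111 ; hops seen [∅] ; pick no-route

== LOOKUPS ==
["H3","no-route"]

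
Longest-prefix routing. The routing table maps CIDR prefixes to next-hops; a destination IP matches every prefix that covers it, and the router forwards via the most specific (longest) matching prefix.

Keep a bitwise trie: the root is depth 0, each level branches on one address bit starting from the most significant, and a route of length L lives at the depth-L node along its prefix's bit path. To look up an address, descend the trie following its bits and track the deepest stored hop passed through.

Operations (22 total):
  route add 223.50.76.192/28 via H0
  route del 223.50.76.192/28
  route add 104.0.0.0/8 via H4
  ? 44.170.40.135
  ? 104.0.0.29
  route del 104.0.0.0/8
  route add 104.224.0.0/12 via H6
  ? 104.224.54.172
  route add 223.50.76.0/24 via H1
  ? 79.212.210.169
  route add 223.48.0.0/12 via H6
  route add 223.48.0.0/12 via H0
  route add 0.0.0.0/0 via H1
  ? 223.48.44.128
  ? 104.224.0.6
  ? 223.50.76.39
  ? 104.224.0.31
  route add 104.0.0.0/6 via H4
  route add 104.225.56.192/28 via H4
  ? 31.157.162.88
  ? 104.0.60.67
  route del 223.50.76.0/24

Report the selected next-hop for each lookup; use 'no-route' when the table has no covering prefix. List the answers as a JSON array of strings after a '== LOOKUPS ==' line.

Apply in order:
  + 223.50.76.192/28 (H0) depth=28
  del 223.50.76.192/28 (clear depth 28)
  + 104.0.0.0/8 (H4) depth=8
  ? 44.170.40.135  path d0:-→d1:-  best=no-route
  ? 104.0.0.29  path d0:-→d1:-→d2:-→d3:-→d4:-→d5:-→d6:-→d7:-→d8:H4  best=H4
  del 104.0.0.0/8 (clear depth 8)
  + 104.224.0.0/12 (H6) depth=12
  ? 104.224.54.172  path d0:-→d1:-→d2:-→d3:-→d4:-→d5:-→d6:-→d7:-→d8:-→d9:-→d10:-→d11:-→d12:H6  best=H6
  + 223.50.76.0/24 (H1) depth=24
  ? 79.212.210.169  path d0:-→d1:-→d2:-  best=no-route
  + 223.48.0.0/12 (H6) depth=12
  + 223.48.0.0/12 (H0) depth=12
  + 0.0.0.0/0 (H1) depth=0
  ? 223.48.44.128  path d0:H1→d1:-→d2:-→d3:-→d4:-→d5:-→d6:-→d7:-→d8:-→d9:-→d10:-→d11:-→d12:H0→d13:-→d14:-  best=H0
  ? 104.224.0.6  path d0:H1→d1:-→d2:-→d3:-→d4:-→d5:-→d6:-→d7:-→d8:-→d9:-→d10:-→d11:-→d12:H6  best=H6
  ? 223.50.76.39  path d0:H1→d1:-→d2:-→d3:-→d4:-→d5:-→d6:-→d7:-→d8:-→d9:-→d10:-→d11:-→d12:H0→d13:-→d14:-→d15:-→d16:-→d17:-→d18:-→d19:-→d20:-→d21:-→d22:-→d23:-→d24:H1  best=H1
  ? 104.224.0.31  path d0:H1→d1:-→d2:-→d3:-→d4:-→d5:-→d6:-→d7:-→d8:-→d9:-→d10:-→d11:-→d12:H6  best=H6
  + 104.0.0.0/6 (H4) depth=6
  + 104.225.56.192/28 (H4) depth=28
  ? 31.157.162.88  path d0:H1→d1:-  best=H1
  ? 104.0.60.67  path d0:H1→d1:-→d2:-→d3:-→d4:-→d5:-→d6:H4→d7:-→d8:-  best=H4
  del 223.50.76.0/24 (clear depth 24)

== LOOKUPS ==
["no-route","H4","H6","no-route","H0","H6","H1","H6","H1","H4"]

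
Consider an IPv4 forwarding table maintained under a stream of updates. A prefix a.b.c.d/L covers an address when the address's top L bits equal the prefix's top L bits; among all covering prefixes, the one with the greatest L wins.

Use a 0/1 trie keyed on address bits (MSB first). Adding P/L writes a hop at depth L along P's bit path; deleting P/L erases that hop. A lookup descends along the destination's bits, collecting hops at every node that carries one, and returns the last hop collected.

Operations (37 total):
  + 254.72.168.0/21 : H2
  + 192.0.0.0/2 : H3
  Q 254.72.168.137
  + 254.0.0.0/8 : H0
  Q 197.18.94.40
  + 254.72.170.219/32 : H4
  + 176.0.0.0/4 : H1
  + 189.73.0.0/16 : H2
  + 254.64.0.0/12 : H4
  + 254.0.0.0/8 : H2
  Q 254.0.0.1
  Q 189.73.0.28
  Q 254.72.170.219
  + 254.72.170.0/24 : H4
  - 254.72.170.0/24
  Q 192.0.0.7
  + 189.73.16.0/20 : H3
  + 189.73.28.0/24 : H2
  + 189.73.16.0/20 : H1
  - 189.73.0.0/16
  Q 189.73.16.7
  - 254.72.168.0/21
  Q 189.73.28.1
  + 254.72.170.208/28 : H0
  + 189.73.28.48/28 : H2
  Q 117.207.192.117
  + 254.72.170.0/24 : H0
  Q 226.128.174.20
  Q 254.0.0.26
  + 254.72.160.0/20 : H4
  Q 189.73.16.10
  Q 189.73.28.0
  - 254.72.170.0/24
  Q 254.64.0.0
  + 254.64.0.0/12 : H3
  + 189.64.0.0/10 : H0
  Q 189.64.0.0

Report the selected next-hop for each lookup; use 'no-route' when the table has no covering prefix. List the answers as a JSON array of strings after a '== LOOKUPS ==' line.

Trace:
  add 254.72.168.0/21 -> H2 at depth 21
  add 192.0.0.0/2 -> H3 at depth 2
  Q 254.72.168.137: descend 111111100100100010101 ; hops seen [H3,H2] ; pick H2
  add 254.0.0.0/8 -> H0 at depth 8
  Q 197.18.94.40: descend 11 ; hops seen [H3] ; pick H3
  add 254.72.170.219/32 -> H4 at depth 32
  add 176.0.0.0/4 -> H1 at depth 4
  add 189.73.0.0/16 -> H2 at depth 16
  add 254.64.0.0/12 -> H4 at depth 12
  add 254.0.0.0/8 -> H2 at depth 8
  Q 254.0.0.1: descend 111111100 ; hops seen [H3,H2] ; pick H2
  Q 189.73.0.28: descend 1011110101001001 ; hops seen [H1,H2] ; pick H2
  Q 254.72.170.219: descend 11111110010010001010101011011011 ; hops seen [H3,H2,H4,H2,H4] ; pick H4
  add 254.72.170.0/24 -> H4 at depth 24
  - 254.72.170.0/24 clear@24
  Q 192.0.0.7: descend 11 ; hops seen [H3] ; pick H3
  add 189.73.16.0/20 -> H3 at depth 20
  add 189.73.28.0/24 -> H2 at depth 24
  add 189.73.16.0/20 -> H1 at depth 20
  - 189.73.0.0/16 clear@16
  Q 189.73.16.7: descend 10111101010010010001 ; hops seen [H1,H1] ; pick H1
  - 254.72.168.0/21 clear@21
  Q 189.73.28.1: descend 101111010100100100011100 ; hops seen [H1,H1,H2] ; pick H2
  add 254.72.170.208/28 -> H0 at depth 28
  add 189.73.28.48/28 -> H2 at depth 28
  Q 117.207.192.117: descend ε ; hops seen [∅] ; pick no-route
  add 254.72.170.0/24 -> H0 at depth 24
  Q 226.128.174.20: descend 111 ; hops seen [H3] ; pick H3
  Q 254.0.0.26: descend 111111100 ; hops seen [H3,H2] ; pick H2
  add 254.72.160.0/20 -> H4 at depth 20
  Q 189.73.16.10: descend 10111101010010010001 ; hops seen [H1,H1] ; pick H1
  Q 189.73.28.0: descend 10111101010010010001110000 ; hops seen [H1,H1,H2] ; pick H2
  - 254.72.170.0/24 clear@24
  Q 254.64.0.0: descend 111111100100 ; hops seen [H3,H2,H4] ; pick H4
  add 254.64.0.0/12 -> H3 at depth 12
  add 189.64.0.0/10 -> H0 at depth 10
  Q 189.64.0.0: descend 101111010100 ; hops seen [H1,H0] ; pick H0

== LOOKUPS ==
["H2","H3","H2","H2","H4","H3","H1","H2","no-route","H3","H2","H1","H2","H4","H0"]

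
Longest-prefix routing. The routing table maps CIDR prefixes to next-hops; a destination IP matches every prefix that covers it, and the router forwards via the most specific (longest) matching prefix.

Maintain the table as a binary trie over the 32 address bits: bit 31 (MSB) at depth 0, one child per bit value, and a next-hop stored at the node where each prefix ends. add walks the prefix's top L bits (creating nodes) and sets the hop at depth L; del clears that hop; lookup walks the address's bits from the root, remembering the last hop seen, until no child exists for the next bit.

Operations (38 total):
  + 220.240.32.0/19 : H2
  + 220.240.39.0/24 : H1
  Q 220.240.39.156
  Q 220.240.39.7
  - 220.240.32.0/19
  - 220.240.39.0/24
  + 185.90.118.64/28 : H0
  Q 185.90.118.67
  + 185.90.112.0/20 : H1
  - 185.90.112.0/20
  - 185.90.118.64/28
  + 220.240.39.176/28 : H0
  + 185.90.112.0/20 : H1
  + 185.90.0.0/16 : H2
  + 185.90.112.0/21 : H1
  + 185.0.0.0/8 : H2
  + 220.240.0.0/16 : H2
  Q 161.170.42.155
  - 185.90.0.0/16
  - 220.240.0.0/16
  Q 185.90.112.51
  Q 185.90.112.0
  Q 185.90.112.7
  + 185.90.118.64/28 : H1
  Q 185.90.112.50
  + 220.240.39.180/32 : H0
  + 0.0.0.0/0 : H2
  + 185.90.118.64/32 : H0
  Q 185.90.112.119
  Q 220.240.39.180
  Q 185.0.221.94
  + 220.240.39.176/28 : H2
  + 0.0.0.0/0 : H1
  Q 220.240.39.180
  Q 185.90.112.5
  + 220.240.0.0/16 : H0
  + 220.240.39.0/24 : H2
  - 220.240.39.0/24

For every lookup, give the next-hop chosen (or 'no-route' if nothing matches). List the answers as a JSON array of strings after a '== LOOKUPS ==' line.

Trace:
  + 220.240.32.0/19 (H2) depth=19
  + 220.240.39.0/24 (H1) depth=24
  ? 220.240.39.156  path d0:-→d1:-→d2:-→d3:-→d4:-→d5:-→d6:-→d7:-→d8:-→d9:-→d10:-→d11:-→d12:-→d13:-→d14:-→d15:-→d16:-→d17:-→d18:-→d19:H2→d20:-→d21:-→d22:-→d23:-→d24:H1  best=H1
  ? 220.240.39.7  path d0:-→d1:-→d2:-→d3:-→d4:-→d5:-→d6:-→d7:-→d8:-→d9:-→d10:-→d11:-→d12:-→d13:-→d14:-→d15:-→d16:-→d17:-→d18:-→d19:H2→d20:-→d21:-→d22:-→d23:-→d24:H1  best=H1
  del 220.240.32.0/19 (clear depth 19)
  del 220.240.39.0/24 (clear depth 24)
  + 185.90.118.64/28 (H0) depth=28
  ? 185.90.118.67  path d0:-→d1:-→d2:-→d3:-→d4:-→d5:-→d6:-→d7:-→d8:-→d9:-→d10:-→d11:-→d12:-→d13:-→d14:-→d15:-→d16:-→d17:-→d18:-→d19:-→d20:-→d21:-→d22:-→d23:-→d24:-→d25:-→d26:-→d27:-→d28:H0  best=H0
  + 185.90.112.0/20 (H1) depth=20
  del 185.90.112.0/20 (clear depth 20)
  del 185.90.118.64/28 (clear depth 28)
  + 220.240.39.176/28 (H0) depth=28
  + 185.90.112.0/20 (H1) depth=20
  + 185.90.0.0/16 (H2) depth=16
  + 185.90.112.0/21 (H1) depth=21
  + 185.0.0.0/8 (H2) depth=8
  + 220.240.0.0/16 (H2) depth=16
  ? 161.170.42.155  path d0:-→d1:-→d2:-→d3:-  best=no-route
  del 185.90.0.0/16 (clear depth 16)
  del 220.240.0.0/16 (clear depth 16)
  ? 185.90.112.51  path d0:-→d1:-→d2:-→d3:-→d4:-→d5:-→d6:-→d7:-→d8:H2→d9:-→d10:-→d11:-→d12:-→d13:-→d14:-→d15:-→d16:-→d17:-→d18:-→d19:-→d20:H1→d21:H1  best=H1
  ? 185.90.112.0  path d0:-→d1:-→d2:-→d3:-→d4:-→d5:-→d6:-→d7:-→d8:H2→d9:-→d10:-→d11:-→d12:-→d13:-→d14:-→d15:-→d16:-→d17:-→d18:-→d19:-→d20:H1→d21:H1  best=H1
  ? 185.90.112.7  path d0:-→d1:-→d2:-→d3:-→d4:-→d5:-→d6:-→d7:-→d8:H2→d9:-→d10:-→d11:-→d12:-→d13:-→d14:-→d15:-→d16:-→d17:-→d18:-→d19:-→d20:H1→d21:H1  best=H1
  + 185.90.118.64/28 (H1) depth=28
  ? 185.90.112.50  path d0:-→d1:-→d2:-→d3:-→d4:-→d5:-→d6:-→d7:-→d8:H2→d9:-→d10:-→d11:-→d12:-→d13:-→d14:-→d15:-→d16:-→d17:-→d18:-→d19:-→d20:H1→d21:H1  best=H1
  + 220.240.39.180/32 (H0) depth=32
  + 0.0.0.0/0 (H2) depth=0
  + 185.90.118.64/32 (H0) depth=32
  ? 185.90.112.119  path d0:H2→d1:-→d2:-→d3:-→d4:-→d5:-→d6:-→d7:-→d8:H2→d9:-→d10:-→d11:-→d12:-→d13:-→d14:-→d15:-→d16:-→d17:-→d18:-→d19:-→d20:H1→d21:H1  best=H1
  ? 220.240.39.180  path d0:H2→d1:-→d2:-→d3:-→d4:-→d5:-→d6:-→d7:-→d8:-→d9:-→d10:-→d11:-→d12:-→d13:-→d14:-→d15:-→d16:-→d17:-→d18:-→d19:-→d20:-→d21:-→d22:-→d23:-→d24:-→d25:-→d26:-→d27:-→d28:H0→d29:-→d30:-→d31:-→d32:H0  best=H0
  ? 185.0.221.94  path d0:H2→d1:-→d2:-→d3:-→d4:-→d5:-→d6:-→d7:-→d8:H2→d9:-  best=H2
  + 220.240.39.176/28 (H2) depth=28
  + 0.0.0.0/0 (H1) depth=0
  ? 220.240.39.180  path d0:H1→d1:-→d2:-→d3:-→d4:-→d5:-→d6:-→d7:-→d8:-→d9:-→d10:-→d11:-→d12:-→d13:-→d14:-→d15:-→d16:-→d17:-→d18:-→d19:-→d20:-→d21:-→d22:-→d23:-→d24:-→d25:-→d26:-→d27:-→d28:H2→d29:-→d30:-→d31:-→d32:H0  best=H0
  ? 185.90.112.5  path d0:H1→d1:-→d2:-→d3:-→d4:-→d5:-→d6:-→d7:-→d8:H2→d9:-→d10:-→d11:-→d12:-→d13:-→d14:-→d15:-→d16:-→d17:-→d18:-→d19:-→d20:H1→d21:H1  best=H1
  + 220.240.0.0/16 (H0) depth=16
  + 220.240.39.0/24 (H2) depth=24
  del 220.240.39.0/24 (clear depth 24)

== LOOKUPS ==
["H1","H1","H0","no-route","H1","H1","H1","H1","H1","H0","H2","H0","H1"]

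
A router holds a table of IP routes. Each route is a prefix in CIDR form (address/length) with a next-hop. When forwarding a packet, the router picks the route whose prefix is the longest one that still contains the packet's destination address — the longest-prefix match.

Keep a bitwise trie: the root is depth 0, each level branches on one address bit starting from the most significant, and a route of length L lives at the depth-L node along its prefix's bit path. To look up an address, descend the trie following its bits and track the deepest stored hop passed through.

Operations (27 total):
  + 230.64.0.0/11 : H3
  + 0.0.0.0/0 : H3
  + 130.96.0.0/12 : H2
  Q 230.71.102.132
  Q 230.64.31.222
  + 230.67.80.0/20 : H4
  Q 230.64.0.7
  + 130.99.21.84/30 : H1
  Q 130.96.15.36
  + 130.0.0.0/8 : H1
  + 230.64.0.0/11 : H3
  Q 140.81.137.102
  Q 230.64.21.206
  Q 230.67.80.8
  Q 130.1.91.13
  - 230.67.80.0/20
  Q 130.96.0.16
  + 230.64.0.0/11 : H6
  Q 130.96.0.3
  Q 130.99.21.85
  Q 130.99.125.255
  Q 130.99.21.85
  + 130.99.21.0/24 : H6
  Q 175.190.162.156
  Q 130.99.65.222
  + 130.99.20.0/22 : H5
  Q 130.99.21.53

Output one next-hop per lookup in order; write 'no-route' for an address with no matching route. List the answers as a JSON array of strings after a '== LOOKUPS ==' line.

Trace:
  add 230.64.0.0/11 -> H3 at depth 11
  add 0.0.0.0/0 -> H3 at depth 0
  add 130.96.0.0/12 -> H2 at depth 12
  Q 230.71.102.132: descend 11100110010 ; hops seen [H3,H3] ; pick H3
  Q 230.64.31.222: descend 11100110010 ; hops seen [H3,H3] ; pick H3
  add 230.67.80.0/20 -> H4 at depth 20
  Q 230.64.0.7: descend 11100110010000 ; hops seen [H3,H3] ; pick H3
  add 130.99.21.84/30 -> H1 at depth 30
  Q 130.96.15.36: descend 10000010011000 ; hops seen [H3,H2] ; pick H2
  add 130.0.0.0/8 -> H1 at depth 8
  add 230.64.0.0/11 -> H3 at depth 11
  Q 140.81.137.102: descend 1000 ; hops seen [H3] ; pick H3
  Q 230.64.21.206: descend 11100110010000 ; hops seen [H3,H3] ; pick H3
  Q 230.67.80.8: descend 11100110010000110101 ; hops seen [H3,H3,H4] ; pick H4
  Q 130.1.91.13: descend 100000100 ; hops seen [H3,H1] ; pick H1
  del 230.67.80.0/20 (clear depth 20)
  Q 130.96.0.16: descend 10000010011000 ; hops seen [H3,H1,H2] ; pick H2
  add 230.64.0.0/11 -> H6 at depth 11
  Q 130.96.0.3: descend 10000010011000 ; hops seen [H3,H1,H2] ; pick H2
  Q 130.99.21.85: descend 100000100110001100010101010101 ; hops seen [H3,H1,H2,H1] ; pick H1
  Q 130.99.125.255: descend 10000010011000110 ; hops seen [H3,H1,H2] ; pick H2
  Q 130.99.21.85: descend 100000100110001100010101010101 ; hops seen [H3,H1,H2,H1] ; pick H1
  add 130.99.21.0/24 -> H6 at depth 24
  Q 175.190.162.156: descend 10 ; hops seen [H3] ; pick H3
  Q 130.99.65.222: descend 10000010011000110 ; hops seen [H3,H1,H2] ; pick H2
  add 130.99.20.0/22 -> H5 at depth 22
  Q 130.99.21.53: descend 1000001001100011000101010 ; hops seen [H3,H1,H2,H5,H6] ; pick H6

== LOOKUPS ==
["H3","H3","H3","H2","H3","H3","H4","H1","H2","H2","H1","H2","H1","H3","H2","H6"]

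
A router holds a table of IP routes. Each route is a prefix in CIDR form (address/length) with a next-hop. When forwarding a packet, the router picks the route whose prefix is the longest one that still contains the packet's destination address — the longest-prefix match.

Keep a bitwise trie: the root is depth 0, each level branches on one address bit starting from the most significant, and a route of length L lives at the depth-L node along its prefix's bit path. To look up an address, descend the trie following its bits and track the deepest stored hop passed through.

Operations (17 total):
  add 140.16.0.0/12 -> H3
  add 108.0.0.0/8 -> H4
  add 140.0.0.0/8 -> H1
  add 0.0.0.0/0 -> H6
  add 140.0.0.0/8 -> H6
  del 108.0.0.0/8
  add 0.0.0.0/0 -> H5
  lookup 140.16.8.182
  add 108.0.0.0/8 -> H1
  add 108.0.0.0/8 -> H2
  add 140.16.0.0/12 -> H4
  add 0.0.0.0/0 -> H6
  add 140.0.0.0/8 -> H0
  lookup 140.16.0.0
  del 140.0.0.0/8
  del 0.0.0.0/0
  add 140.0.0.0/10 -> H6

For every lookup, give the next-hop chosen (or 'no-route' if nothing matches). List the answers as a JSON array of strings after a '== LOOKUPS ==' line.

Trace:
  + 140.16.0.0/12 (H3) depth=12
  + 108.0.0.0/8 (H4) depth=8
  + 140.0.0.0/8 (H1) depth=8
  + 0.0.0.0/0 (H6) depth=0
  + 140.0.0.0/8 (H6) depth=8
  - 108.0.0.0/8 clear@8
  + 0.0.0.0/0 (H5) depth=0
  Q 140.16.8.182: descend 100011000001 ; hops seen [H5,H6,H3] ; pick H3
  + 108.0.0.0/8 (H1) depth=8
  + 108.0.0.0/8 (H2) depth=8
  + 140.16.0.0/12 (H4) depth=12
  + 0.0.0.0/0 (H6) depth=0
  + 140.0.0.0/8 (H0) depth=8
  Q 140.16.0.0: descend 100011000001 ; hops seen [H6,H0,H4] ; pick H4
  - 140.0.0.0/8 clear@8
  - 0.0.0.0/0 clear@0
  + 140.0.0.0/10 (H6) depth=10

== LOOKUPS ==
["H3","H4"]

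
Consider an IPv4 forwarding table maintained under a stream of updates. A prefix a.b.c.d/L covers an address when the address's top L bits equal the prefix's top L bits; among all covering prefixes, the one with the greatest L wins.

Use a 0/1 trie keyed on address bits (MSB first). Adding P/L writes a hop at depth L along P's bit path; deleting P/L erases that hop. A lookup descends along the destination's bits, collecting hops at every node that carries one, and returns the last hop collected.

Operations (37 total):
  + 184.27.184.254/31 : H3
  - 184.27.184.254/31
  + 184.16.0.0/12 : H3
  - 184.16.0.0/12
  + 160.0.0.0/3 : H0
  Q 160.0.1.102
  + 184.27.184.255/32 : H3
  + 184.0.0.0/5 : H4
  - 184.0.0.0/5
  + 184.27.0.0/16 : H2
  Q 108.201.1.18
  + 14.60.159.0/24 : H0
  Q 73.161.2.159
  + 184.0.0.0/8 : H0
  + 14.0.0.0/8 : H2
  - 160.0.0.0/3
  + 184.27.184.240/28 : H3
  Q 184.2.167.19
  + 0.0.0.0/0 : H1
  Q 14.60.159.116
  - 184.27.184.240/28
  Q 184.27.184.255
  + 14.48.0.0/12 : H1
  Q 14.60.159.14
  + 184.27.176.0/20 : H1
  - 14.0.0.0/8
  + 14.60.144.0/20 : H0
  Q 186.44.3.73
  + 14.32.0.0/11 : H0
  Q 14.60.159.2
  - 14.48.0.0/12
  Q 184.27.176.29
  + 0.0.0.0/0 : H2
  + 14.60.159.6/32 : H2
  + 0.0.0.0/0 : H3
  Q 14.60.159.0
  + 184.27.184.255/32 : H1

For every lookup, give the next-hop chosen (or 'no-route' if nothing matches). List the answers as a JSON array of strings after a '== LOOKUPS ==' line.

Process each operation:
  add 184.27.184.254/31 -> H3 at depth 31
  - 184.27.184.254/31 clear@31
  add 184.16.0.0/12 -> H3 at depth 12
  - 184.16.0.0/12 clear@12
  add 160.0.0.0/3 -> H0 at depth 3
  lookup 160.0.1.102: bits 101 walk d0:-→d1:-→d2:-→d3:H0 -> H0
  add 184.27.184.255/32 -> H3 at depth 32
  add 184.0.0.0/5 -> H4 at depth 5
  - 184.0.0.0/5 clear@5
  add 184.27.0.0/16 -> H2 at depth 16
  lookup 108.201.1.18: bits ε walk d0:- -> no-route
  add 14.60.159.0/24 -> H0 at depth 24
  lookup 73.161.2.159: bits 0 walk d0:-→d1:- -> no-route
  add 184.0.0.0/8 -> H0 at depth 8
  add 14.0.0.0/8 -> H2 at depth 8
  - 160.0.0.0/3 clear@3
  add 184.27.184.240/28 -> H3 at depth 28
  lookup 184.2.167.19: bits 10111000000 walk d0:-→d1:-→d2:-→d3:-→d4:-→d5:-→d6:-→d7:-→d8:H0→d9:-→d10:-→d11:- -> H0
  add 0.0.0.0/0 -> H1 at depth 0
  lookup 14.60.159.116: bits 000011100011110010011111 walk d0:H1→d1:-→d2:-→d3:-→d4:-→d5:-→d6:-→d7:-→d8:H2→d9:-→d10:-→d11:-→d12:-→d13:-→d14:-→d15:-→d16:-→d17:-→d18:-→d19:-→d20:-→d21:-→d22:-→d23:-→d24:H0 -> H0
  - 184.27.184.240/28 clear@28
  lookup 184.27.184.255: bits 10111000000110111011100011111111 walk d0:H1→d1:-→d2:-→d3:-→d4:-→d5:-→d6:-→d7:-→d8:H0→d9:-→d10:-→d11:-→d12:-→d13:-→d14:-→d15:-→d16:H2→d17:-→d18:-→d19:-→d20:-→d21:-→d22:-→d23:-→d24:-→d25:-→d26:-→d27:-→d28:-→d29:-→d30:-→d31:-→d32:H3 -> H3
  add 14.48.0.0/12 -> H1 at depth 12
  lookup 14.60.159.14: bits 000011100011110010011111 walk d0:H1→d1:-→d2:-→d3:-→d4:-→d5:-→d6:-→d7:-→d8:H2→d9:-→d10:-→d11:-→d12:H1→d13:-→d14:-→d15:-→d16:-→d17:-→d18:-→d19:-→d20:-→d21:-→d22:-→d23:-→d24:H0 -> H0
  add 184.27.176.0/20 -> H1 at depth 20
  - 14.0.0.0/8 clear@8
  add 14.60.144.0/20 -> H0 at depth 20
  lookup 186.44.3.73: bits 101110 walk d0:H1→d1:-→d2:-→d3:-→d4:-→d5:-→d6:- -> H1
  add 14.32.0.0/11 -> H0 at depth 11
  lookup 14.60.159.2: bits 000011100011110010011111 walk d0:H1→d1:-→d2:-→d3:-→d4:-→d5:-→d6:-→d7:-→d8:-→d9:-→d10:-→d11:H0→d12:H1→d13:-→d14:-→d15:-→d16:-→d17:-→d18:-→d19:-→d20:H0→d21:-→d22:-→d23:-→d24:H0 -> H0
  - 14.48.0.0/12 clear@12
  lookup 184.27.176.29: bits 10111000000110111011 walk d0:H1→d1:-→d2:-→d3:-→d4:-→d5:-→d6:-→d7:-→d8:H0→d9:-→d10:-→d11:-→d12:-→d13:-→d14:-→d15:-→d16:H2→d17:-→d18:-→d19:-→d20:H1 -> H1
  add 0.0.0.0/0 -> H2 at depth 0
  add 14.60.159.6/32 -> H2 at depth 32
  add 0.0.0.0/0 -> H3 at depth 0
  lookup 14.60.159.0: bits 00001110001111001001111100000 walk d0:H3→d1:-→d2:-→d3:-→d4:-→d5:-→d6:-→d7:-→d8:-→d9:-→d10:-→d11:H0→d12:-→d13:-→d14:-→d15:-→d16:-→d17:-→d18:-→d19:-→d20:H0→d21:-→d22:-→d23:-→d24:H0→d25:-→d26:-→d27:-→d28:-→d29:- -> H0
  add 184.27.184.255/32 -> H1 at depth 32

== LOOKUPS ==
["H0","no-route","no-route","H0","H0","H3","H0","H1","H0","H1","H0"]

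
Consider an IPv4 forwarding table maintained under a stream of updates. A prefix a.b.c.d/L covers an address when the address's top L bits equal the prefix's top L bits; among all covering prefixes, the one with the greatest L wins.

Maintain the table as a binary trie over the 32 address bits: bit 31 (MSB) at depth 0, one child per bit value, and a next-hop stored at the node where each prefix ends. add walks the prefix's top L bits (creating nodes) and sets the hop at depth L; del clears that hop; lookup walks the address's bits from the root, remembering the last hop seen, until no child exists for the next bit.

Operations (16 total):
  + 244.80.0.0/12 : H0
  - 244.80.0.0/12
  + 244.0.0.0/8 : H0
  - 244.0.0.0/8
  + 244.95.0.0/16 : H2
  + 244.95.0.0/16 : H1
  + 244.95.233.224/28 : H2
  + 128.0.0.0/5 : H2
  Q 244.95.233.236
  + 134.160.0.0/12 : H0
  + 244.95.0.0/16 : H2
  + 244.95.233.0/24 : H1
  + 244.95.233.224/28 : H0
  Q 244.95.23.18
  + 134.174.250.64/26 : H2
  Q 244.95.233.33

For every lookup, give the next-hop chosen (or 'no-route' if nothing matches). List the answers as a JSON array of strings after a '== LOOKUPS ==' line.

Apply in order:
  add 244.80.0.0/12 -> H0 at depth 12
  - 244.80.0.0/12 clear@12
  add 244.0.0.0/8 -> H0 at depth 8
  - 244.0.0.0/8 clear@8
  add 244.95.0.0/16 -> H2 at depth 16
  add 244.95.0.0/16 -> H1 at depth 16
  add 244.95.233.224/28 -> H2 at depth 28
  add 128.0.0.0/5 -> H2 at depth 5
  Q 244.95.233.236: descend 1111010001011111111010011110 ; hops seen [H1,H2] ; pick H2
  add 134.160.0.0/12 -> H0 at depth 12
  add 244.95.0.0/16 -> H2 at depth 16
  add 244.95.233.0/24 -> H1 at depth 24
  add 244.95.233.224/28 -> H0 at depth 28
  Q 244.95.23.18: descend 1111010001011111 ; hops seen [H2] ; pick H2
  add 134.174.250.64/26 -> H2 at depth 26
  Q 244.95.233.33: descend 111101000101111111101001 ; hops seen [H2,H1] ; pick H1

== LOOKUPS ==
["H2","H2","H1"]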